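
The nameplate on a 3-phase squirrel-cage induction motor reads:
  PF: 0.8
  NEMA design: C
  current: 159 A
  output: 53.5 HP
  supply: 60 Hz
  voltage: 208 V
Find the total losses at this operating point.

5910 W

P_in = √3·V·I·cosφ = 1.732×208×159×0.8 = 45825 W
P_out = 53.5×746 = 39911 W
Losses = P_in − P_out = 45825 − 39911 = 5914 W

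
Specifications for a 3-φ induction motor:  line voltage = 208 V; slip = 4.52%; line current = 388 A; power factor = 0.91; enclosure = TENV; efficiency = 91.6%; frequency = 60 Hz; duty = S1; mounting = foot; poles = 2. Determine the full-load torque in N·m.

324 N·m

P_in = √3·V·I·cosφ = 1.732 × 208 × 388 × 0.91 = 127199 W
P_out = η·P_in = 0.916 × 127199 = 116514 W
n_s = 120×60/2 = 3600 rpm; n = 3600×(1−0.0452) = 3437 rpm
ω = 2π×3437/60 = 359.9 rad/s
τ = P_out/ω = 116514/359.9 = 324 N·m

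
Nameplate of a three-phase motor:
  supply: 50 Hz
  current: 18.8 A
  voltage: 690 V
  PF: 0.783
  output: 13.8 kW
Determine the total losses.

P_in = √3·V·I·cosφ = 1.732×690×18.8×0.783 = 17592 W
P_out = 13800 W
Losses = P_in − P_out = 17592 − 13800 = 3792 W

3790 W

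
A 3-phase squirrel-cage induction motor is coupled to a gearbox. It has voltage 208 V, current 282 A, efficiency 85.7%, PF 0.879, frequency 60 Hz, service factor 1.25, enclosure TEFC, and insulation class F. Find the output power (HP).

P_in = √3·V·I·cosφ = 1.732 × 208 × 282 × 0.879 = 89300 W
P_out = η·P_in = 0.857 × 89300 = 76530 W
= 76530/746 = 103 HP

103 HP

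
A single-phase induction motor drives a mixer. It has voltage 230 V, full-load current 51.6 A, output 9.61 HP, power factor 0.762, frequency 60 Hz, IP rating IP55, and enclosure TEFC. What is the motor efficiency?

P_out = 9.61 × 746 = 7169 W
P_in = V·I·cosφ = 230 × 51.6 × 0.762 = 9043 W
η = P_out / P_in = 7169 / 9043 = 0.793 = 79.3%

79.3 %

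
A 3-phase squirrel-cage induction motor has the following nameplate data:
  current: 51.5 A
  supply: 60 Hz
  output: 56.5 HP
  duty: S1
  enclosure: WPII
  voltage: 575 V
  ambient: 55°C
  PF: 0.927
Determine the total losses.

P_in = √3·V·I·cosφ = 1.732×575×51.5×0.927 = 47545 W
P_out = 56.5×746 = 42149 W
Losses = P_in − P_out = 47545 − 42149 = 5396 W

5.4 kW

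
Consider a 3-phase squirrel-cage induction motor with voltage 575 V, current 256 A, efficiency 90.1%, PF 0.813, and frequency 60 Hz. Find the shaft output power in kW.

187 kW

P_in = √3·V·I·cosφ = 1.732 × 575 × 256 × 0.813 = 207275 W
P_out = η·P_in = 0.901 × 207275 = 186755 W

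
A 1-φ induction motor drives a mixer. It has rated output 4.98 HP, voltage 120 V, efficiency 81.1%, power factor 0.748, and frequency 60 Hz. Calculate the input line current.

P_out = 4.98 × 746 = 3715 W
P_in = P_out / η = 3715 / 0.811 = 4581 W
I = P_in / (V·cosφ) = 4581 / (120 × 0.748) = 51 A

51 A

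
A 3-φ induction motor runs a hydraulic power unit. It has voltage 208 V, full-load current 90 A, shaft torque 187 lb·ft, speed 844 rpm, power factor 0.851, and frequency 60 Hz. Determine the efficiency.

τ = 187 lb·ft × 1.356 = 253.6 N·m
ω = 2π × 844/60 = 88.38 rad/s; P_out = τω = 253.6 × 88.38 = 22413 W
P_in = √3·V_L·I_L·cosφ = 1.732 × 208 × 90 × 0.851 = 27592 W
η = P_out / P_in = 22413 / 27592 = 0.812 = 81.2%

81.2 %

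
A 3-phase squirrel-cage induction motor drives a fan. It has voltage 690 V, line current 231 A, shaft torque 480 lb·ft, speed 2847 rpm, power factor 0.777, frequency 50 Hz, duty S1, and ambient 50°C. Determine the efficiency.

τ = 480 lb·ft × 1.356 = 650.9 N·m
ω = 2π × 2847/60 = 298.1 rad/s; P_out = τω = 650.9 × 298.1 = 194033 W
P_in = √3·V_L·I_L·cosφ = 1.732 × 690 × 231 × 0.777 = 214501 W
η = P_out / P_in = 194033 / 214501 = 0.905 = 90.5%

90.5 %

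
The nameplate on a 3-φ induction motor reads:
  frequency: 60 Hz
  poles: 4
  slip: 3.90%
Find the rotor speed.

1730 rpm

n_s = 120f/p = 120×60/4 = 1800 rpm
n = n_s(1 − s) = 1800 × (1 − 0.039) = 1730 rpm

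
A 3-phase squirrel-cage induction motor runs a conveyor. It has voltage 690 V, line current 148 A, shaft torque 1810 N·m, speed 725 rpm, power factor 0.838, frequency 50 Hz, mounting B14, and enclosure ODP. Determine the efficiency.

92.7 %

ω = 2π × 725/60 = 75.92 rad/s; P_out = τω = 1810 × 75.92 = 137415 W
P_in = √3·V_L·I_L·cosφ = 1.732 × 690 × 148 × 0.838 = 148219 W
η = P_out / P_in = 137415 / 148219 = 0.927 = 92.7%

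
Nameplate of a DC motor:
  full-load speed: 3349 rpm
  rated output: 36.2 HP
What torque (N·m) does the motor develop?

77 N·m

P_out = 36.2 × 746 = 27005 W
ω = 2π × 3349/60 = 350.7 rad/s
τ = P_out/ω = 27005/350.7 = 77 N·m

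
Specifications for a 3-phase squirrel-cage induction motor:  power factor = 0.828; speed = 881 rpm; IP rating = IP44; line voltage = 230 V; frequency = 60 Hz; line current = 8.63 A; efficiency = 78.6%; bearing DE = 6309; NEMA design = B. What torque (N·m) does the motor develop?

24.3 N·m

P_in = √3·V·I·cosφ = 1.732 × 230 × 8.63 × 0.828 = 2847 W
P_out = η·P_in = 0.786 × 2847 = 2238 W
n = 881 rpm
ω = 2π×881/60 = 92.26 rad/s
τ = P_out/ω = 2238/92.26 = 24.3 N·m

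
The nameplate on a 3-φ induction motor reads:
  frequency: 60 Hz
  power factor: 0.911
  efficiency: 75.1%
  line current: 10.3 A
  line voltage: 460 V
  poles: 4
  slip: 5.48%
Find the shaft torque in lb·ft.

P_in = √3·V·I·cosφ = 1.732 × 460 × 10.3 × 0.911 = 7476 W
P_out = η·P_in = 0.751 × 7476 = 5614 W
n_s = 120×60/4 = 1800 rpm; n = 1800×(1−0.0548) = 1701 rpm
ω = 2π×1701/60 = 178.1 rad/s
τ = P_out/ω = 5614/178.1 = 31.52 N·m
In lb·ft: 31.52/1.356 = 23.2 lb·ft

23.2 lb·ft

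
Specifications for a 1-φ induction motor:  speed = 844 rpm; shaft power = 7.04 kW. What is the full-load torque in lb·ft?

58.7 lb·ft

ω = 2π × 844/60 = 88.38 rad/s
τ = P/ω = 7040/88.38 = 79.66 N·m
In lb·ft: 79.66/1.356 = 58.7 lb·ft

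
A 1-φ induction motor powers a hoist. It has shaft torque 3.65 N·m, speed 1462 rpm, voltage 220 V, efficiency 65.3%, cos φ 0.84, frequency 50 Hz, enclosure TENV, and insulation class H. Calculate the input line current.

ω = 2π×1462/60 = 153.1 rad/s; P_out = τω = 3.65 × 153.1 = 559 W
P_in = P_out / η = 559 / 0.653 = 856 W
I = P_in / (V·cosφ) = 856 / (220 × 0.84) = 4.63 A

4.63 A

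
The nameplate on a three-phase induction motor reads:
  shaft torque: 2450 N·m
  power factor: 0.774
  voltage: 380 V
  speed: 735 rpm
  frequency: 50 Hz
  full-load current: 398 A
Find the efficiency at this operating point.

93.0 %

ω = 2π × 735/60 = 76.97 rad/s; P_out = τω = 2450 × 76.97 = 188577 W
P_in = √3·V_L·I_L·cosφ = 1.732 × 380 × 398 × 0.774 = 202748 W
η = P_out / P_in = 188577 / 202748 = 0.930 = 93.0%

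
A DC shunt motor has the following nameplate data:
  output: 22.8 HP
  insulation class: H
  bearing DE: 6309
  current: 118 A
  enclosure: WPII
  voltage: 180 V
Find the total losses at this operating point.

P_in = V·I = 180×118 = 21240 W
P_out = 22.8×746 = 17009 W
Losses = P_in − P_out = 21240 − 17009 = 4231 W

4230 W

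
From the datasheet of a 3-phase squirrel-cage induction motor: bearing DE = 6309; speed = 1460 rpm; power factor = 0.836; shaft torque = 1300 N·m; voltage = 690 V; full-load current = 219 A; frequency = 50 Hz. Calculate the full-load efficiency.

90.8 %

ω = 2π × 1460/60 = 152.9 rad/s; P_out = τω = 1300 × 152.9 = 198770 W
P_in = √3·V_L·I_L·cosφ = 1.732 × 690 × 219 × 0.836 = 218800 W
η = P_out / P_in = 198770 / 218800 = 0.908 = 90.8%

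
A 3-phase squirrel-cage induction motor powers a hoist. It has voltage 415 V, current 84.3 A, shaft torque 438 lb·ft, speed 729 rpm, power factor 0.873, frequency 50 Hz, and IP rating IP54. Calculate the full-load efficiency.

τ = 438 lb·ft × 1.356 = 593.9 N·m
ω = 2π × 729/60 = 76.34 rad/s; P_out = τω = 593.9 × 76.34 = 45338 W
P_in = √3·V_L·I_L·cosφ = 1.732 × 415 × 84.3 × 0.873 = 52898 W
η = P_out / P_in = 45338 / 52898 = 0.857 = 85.7%

85.7 %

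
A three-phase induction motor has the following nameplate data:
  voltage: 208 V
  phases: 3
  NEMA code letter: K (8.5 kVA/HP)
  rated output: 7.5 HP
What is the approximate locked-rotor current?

177 A

S_LR = 8.5 × 7.5 = 63.75 kVA
I_LR = S_LR/(√3·V_L) = 63750/(1.732×208) = 177 A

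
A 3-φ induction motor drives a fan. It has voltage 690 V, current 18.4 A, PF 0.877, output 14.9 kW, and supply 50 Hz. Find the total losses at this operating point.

P_in = √3·V·I·cosφ = 1.732×690×18.4×0.877 = 19285 W
P_out = 14900 W
Losses = P_in − P_out = 19285 − 14900 = 4385 W

4390 W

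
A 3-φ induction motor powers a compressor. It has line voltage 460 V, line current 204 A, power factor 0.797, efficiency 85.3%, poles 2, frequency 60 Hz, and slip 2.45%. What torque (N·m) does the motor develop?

300 N·m

P_in = √3·V·I·cosφ = 1.732 × 460 × 204 × 0.797 = 129537 W
P_out = η·P_in = 0.853 × 129537 = 110495 W
n_s = 120×60/2 = 3600 rpm; n = 3600×(1−0.0245) = 3512 rpm
ω = 2π×3512/60 = 367.8 rad/s
τ = P_out/ω = 110495/367.8 = 300 N·m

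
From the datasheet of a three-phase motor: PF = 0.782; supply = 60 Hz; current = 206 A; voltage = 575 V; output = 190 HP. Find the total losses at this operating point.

P_in = √3·V·I·cosφ = 1.732×575×206×0.782 = 160432 W
P_out = 190×746 = 141740 W
Losses = P_in − P_out = 160432 − 141740 = 18692 W

18.7 kW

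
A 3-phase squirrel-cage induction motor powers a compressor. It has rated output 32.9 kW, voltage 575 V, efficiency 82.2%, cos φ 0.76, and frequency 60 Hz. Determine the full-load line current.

P_out = 32.9 kW = 32900 W
P_in = P_out / η = 32900 / 0.822 = 40024 W
I_L = P_in / (√3·V_L·cosφ) = 40024 / (1.732 × 575 × 0.76) = 52.9 A

52.9 A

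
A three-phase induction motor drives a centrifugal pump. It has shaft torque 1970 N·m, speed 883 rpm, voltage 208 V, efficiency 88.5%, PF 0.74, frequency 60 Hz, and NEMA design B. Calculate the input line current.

772 A

ω = 2π×883/60 = 92.47 rad/s; P_out = τω = 1970 × 92.47 = 182166 W
P_in = P_out / η = 182166 / 0.885 = 205837 W
I_L = P_in / (√3·V_L·cosφ) = 205837 / (1.732 × 208 × 0.74) = 772 A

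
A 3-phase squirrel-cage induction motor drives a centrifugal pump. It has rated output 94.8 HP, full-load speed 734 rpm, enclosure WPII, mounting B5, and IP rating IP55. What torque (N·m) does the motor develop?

920 N·m

P_out = 94.8 × 746 = 70721 W
ω = 2π × 734/60 = 76.86 rad/s
τ = P_out/ω = 70721/76.86 = 920 N·m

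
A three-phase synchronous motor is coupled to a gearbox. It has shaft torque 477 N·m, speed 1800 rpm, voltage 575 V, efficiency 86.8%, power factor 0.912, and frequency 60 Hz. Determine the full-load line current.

ω = 2π×1800/60 = 188.5 rad/s; P_out = τω = 477 × 188.5 = 89915 W
P_in = P_out / η = 89915 / 0.868 = 103589 W
I_L = P_in / (√3·V_L·cosφ) = 103589 / (1.732 × 575 × 0.912) = 114 A

114 A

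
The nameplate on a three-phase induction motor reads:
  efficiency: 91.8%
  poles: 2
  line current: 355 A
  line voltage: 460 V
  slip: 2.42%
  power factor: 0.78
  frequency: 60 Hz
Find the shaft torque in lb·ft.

P_in = √3·V·I·cosφ = 1.732 × 460 × 355 × 0.78 = 220612 W
P_out = η·P_in = 0.918 × 220612 = 202522 W
n_s = 120×60/2 = 3600 rpm; n = 3600×(1−0.0242) = 3513 rpm
ω = 2π×3513/60 = 367.9 rad/s
τ = P_out/ω = 202522/367.9 = 550.5 N·m
In lb·ft: 550.5/1.356 = 406 lb·ft

406 lb·ft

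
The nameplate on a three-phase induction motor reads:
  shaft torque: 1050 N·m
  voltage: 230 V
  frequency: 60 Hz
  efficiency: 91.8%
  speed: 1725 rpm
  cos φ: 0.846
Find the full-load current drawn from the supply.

ω = 2π×1725/60 = 180.6 rad/s; P_out = τω = 1050 × 180.6 = 189630 W
P_in = P_out / η = 189630 / 0.918 = 206569 W
I_L = P_in / (√3·V_L·cosφ) = 206569 / (1.732 × 230 × 0.846) = 613 A

613 A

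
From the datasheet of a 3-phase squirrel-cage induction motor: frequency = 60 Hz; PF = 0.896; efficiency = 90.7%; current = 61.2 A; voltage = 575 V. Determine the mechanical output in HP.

P_in = √3·V·I·cosφ = 1.732 × 575 × 61.2 × 0.896 = 54610 W
P_out = η·P_in = 0.907 × 54610 = 49531 W
= 49531/746 = 66.4 HP

66.4 HP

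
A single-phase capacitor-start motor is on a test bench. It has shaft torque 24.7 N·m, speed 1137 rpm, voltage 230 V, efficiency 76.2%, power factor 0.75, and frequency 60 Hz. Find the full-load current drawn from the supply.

ω = 2π×1137/60 = 119.1 rad/s; P_out = τω = 24.7 × 119.1 = 2942 W
P_in = P_out / η = 2942 / 0.762 = 3861 W
I = P_in / (V·cosφ) = 3861 / (230 × 0.75) = 22.4 A

22.4 A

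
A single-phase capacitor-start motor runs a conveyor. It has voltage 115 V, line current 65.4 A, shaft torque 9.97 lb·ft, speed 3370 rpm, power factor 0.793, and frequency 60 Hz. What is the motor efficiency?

τ = 9.97 lb·ft × 1.356 = 13.52 N·m
ω = 2π × 3370/60 = 352.9 rad/s; P_out = τω = 13.52 × 352.9 = 4771 W
P_in = V·I·cosφ = 115 × 65.4 × 0.793 = 5964 W
η = P_out / P_in = 4771 / 5964 = 0.800 = 80.0%

80.0 %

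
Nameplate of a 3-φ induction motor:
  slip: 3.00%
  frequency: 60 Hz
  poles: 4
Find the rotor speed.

1746 rpm

n_s = 120f/p = 120×60/4 = 1800 rpm
n = n_s(1 − s) = 1800 × (1 − 0.03) = 1746 rpm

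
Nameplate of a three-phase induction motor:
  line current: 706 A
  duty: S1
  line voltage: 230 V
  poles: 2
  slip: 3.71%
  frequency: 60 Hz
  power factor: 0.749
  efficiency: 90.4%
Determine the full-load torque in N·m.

P_in = √3·V·I·cosφ = 1.732 × 230 × 706 × 0.749 = 210650 W
P_out = η·P_in = 0.904 × 210650 = 190428 W
n_s = 120×60/2 = 3600 rpm; n = 3600×(1−0.0371) = 3466 rpm
ω = 2π×3466/60 = 363 rad/s
τ = P_out/ω = 190428/363 = 525 N·m

525 N·m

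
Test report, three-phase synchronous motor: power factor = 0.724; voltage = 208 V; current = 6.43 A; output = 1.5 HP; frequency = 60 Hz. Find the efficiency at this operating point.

P_out = 1.5 × 746 = 1119 W
P_in = √3·V_L·I_L·cosφ = 1.732 × 208 × 6.43 × 0.724 = 1677 W
η = P_out / P_in = 1119 / 1677 = 0.667 = 66.7%

66.7 %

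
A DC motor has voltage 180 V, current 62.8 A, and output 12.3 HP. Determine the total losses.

P_in = V·I = 180×62.8 = 11304 W
P_out = 12.3×746 = 9176 W
Losses = P_in − P_out = 11304 − 9176 = 2128 W

2130 W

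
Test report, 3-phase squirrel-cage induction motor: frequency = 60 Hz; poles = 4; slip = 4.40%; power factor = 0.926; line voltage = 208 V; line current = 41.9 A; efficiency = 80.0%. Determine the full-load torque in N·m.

P_in = √3·V·I·cosφ = 1.732 × 208 × 41.9 × 0.926 = 13978 W
P_out = η·P_in = 0.8 × 13978 = 11182 W
n_s = 120×60/4 = 1800 rpm; n = 1800×(1−0.044) = 1721 rpm
ω = 2π×1721/60 = 180.2 rad/s
τ = P_out/ω = 11182/180.2 = 62.1 N·m

62.1 N·m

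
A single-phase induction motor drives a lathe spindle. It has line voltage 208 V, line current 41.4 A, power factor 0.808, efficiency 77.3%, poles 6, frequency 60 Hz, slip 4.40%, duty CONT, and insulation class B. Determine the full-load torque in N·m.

P_in = V·I·cosφ = 208 × 41.4 × 0.808 = 6958 W
P_out = η·P_in = 0.773 × 6958 = 5379 W
n_s = 120×60/6 = 1200 rpm; n = 1200×(1−0.044) = 1147 rpm
ω = 2π×1147/60 = 120.1 rad/s
τ = P_out/ω = 5379/120.1 = 44.8 N·m

44.8 N·m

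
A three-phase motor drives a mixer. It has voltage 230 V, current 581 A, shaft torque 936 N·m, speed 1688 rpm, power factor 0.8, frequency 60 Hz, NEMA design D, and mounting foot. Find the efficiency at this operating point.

ω = 2π × 1688/60 = 176.8 rad/s; P_out = τω = 936 × 176.8 = 165485 W
P_in = √3·V_L·I_L·cosφ = 1.732 × 230 × 581 × 0.8 = 185158 W
η = P_out / P_in = 165485 / 185158 = 0.894 = 89.4%

89.4 %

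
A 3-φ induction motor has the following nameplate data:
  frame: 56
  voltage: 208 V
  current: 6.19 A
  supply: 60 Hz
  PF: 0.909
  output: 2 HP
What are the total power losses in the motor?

P_in = √3·V·I·cosφ = 1.732×208×6.19×0.909 = 2027 W
P_out = 2×746 = 1492 W
Losses = P_in − P_out = 2027 − 1492 = 535 W

535 W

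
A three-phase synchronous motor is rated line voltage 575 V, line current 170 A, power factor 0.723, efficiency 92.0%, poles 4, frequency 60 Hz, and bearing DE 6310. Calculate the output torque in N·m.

P_in = √3·V·I·cosφ = 1.732 × 575 × 170 × 0.723 = 122406 W
P_out = η·P_in = 0.92 × 122406 = 112614 W
n = n_s = 120×60/4 = 1800 rpm (synchronous)
ω = 2π×1800/60 = 188.5 rad/s
τ = P_out/ω = 112614/188.5 = 597 N·m

597 N·m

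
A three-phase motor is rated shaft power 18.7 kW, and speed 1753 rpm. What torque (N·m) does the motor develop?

ω = 2π × 1753/60 = 183.6 rad/s
τ = P/ω = 18700/183.6 = 102 N·m

102 N·m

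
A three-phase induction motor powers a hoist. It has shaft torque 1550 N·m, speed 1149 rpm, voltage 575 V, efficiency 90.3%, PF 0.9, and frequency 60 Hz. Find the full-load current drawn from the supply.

ω = 2π×1149/60 = 120.3 rad/s; P_out = τω = 1550 × 120.3 = 186465 W
P_in = P_out / η = 186465 / 0.903 = 206495 W
I_L = P_in / (√3·V_L·cosφ) = 206495 / (1.732 × 575 × 0.9) = 230 A

230 A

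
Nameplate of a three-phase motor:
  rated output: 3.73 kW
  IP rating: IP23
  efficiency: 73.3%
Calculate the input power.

P_out = 3730 W
P_in = P_out/η = 3730/0.733 = 5089 W = 5.09 kW

5.09 kW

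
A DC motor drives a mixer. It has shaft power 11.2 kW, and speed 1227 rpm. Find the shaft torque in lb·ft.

ω = 2π × 1227/60 = 128.5 rad/s
τ = P/ω = 11200/128.5 = 87.16 N·m
In lb·ft: 87.16/1.356 = 64.3 lb·ft

64.3 lb·ft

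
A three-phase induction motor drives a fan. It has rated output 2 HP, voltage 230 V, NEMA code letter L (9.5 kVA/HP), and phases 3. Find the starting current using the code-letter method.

47.7 A

S_LR = 9.5 × 2 = 19 kVA
I_LR = S_LR/(√3·V_L) = 19000/(1.732×230) = 47.7 A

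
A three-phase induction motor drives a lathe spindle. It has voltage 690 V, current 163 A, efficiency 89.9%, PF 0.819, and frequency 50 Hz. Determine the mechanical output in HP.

P_in = √3·V·I·cosφ = 1.732 × 690 × 163 × 0.819 = 159540 W
P_out = η·P_in = 0.899 × 159540 = 143426 W
= 143426/746 = 192 HP

192 HP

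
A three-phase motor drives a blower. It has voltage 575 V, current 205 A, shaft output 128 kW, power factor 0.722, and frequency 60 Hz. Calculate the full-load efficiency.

P_out = 128 kW = 128000 W
P_in = √3·V_L·I_L·cosφ = 1.732 × 575 × 205 × 0.722 = 147403 W
η = P_out / P_in = 128000 / 147403 = 0.868 = 86.8%

86.8 %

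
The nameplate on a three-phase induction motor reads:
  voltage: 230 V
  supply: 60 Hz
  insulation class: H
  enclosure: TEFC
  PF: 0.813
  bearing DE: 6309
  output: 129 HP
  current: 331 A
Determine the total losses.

P_in = √3·V·I·cosφ = 1.732×230×331×0.813 = 107200 W
P_out = 129×746 = 96234 W
Losses = P_in − P_out = 107200 − 96234 = 10966 W

11000 W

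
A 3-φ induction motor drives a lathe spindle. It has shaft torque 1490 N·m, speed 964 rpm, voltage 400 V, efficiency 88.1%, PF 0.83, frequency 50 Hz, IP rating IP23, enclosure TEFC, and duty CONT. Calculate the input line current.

297 A

ω = 2π×964/60 = 100.9 rad/s; P_out = τω = 1490 × 100.9 = 150341 W
P_in = P_out / η = 150341 / 0.881 = 170648 W
I_L = P_in / (√3·V_L·cosφ) = 170648 / (1.732 × 400 × 0.83) = 297 A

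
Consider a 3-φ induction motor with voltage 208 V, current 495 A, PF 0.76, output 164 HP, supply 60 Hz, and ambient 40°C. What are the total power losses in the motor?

13.2 kW

P_in = √3·V·I·cosφ = 1.732×208×495×0.76 = 135528 W
P_out = 164×746 = 122344 W
Losses = P_in − P_out = 135528 − 122344 = 13184 W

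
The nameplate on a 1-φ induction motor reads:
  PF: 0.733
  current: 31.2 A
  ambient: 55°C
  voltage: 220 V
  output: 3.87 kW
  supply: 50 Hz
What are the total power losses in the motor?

1.16 kW

P_in = V·I·cosφ = 220×31.2×0.733 = 5031 W
P_out = 3870 W
Losses = P_in − P_out = 5031 − 3870 = 1161 W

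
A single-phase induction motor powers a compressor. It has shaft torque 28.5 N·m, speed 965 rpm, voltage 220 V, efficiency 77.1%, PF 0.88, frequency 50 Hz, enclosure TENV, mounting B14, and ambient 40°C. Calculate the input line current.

ω = 2π×965/60 = 101.1 rad/s; P_out = τω = 28.5 × 101.1 = 2881 W
P_in = P_out / η = 2881 / 0.771 = 3737 W
I = P_in / (V·cosφ) = 3737 / (220 × 0.88) = 19.3 A

19.3 A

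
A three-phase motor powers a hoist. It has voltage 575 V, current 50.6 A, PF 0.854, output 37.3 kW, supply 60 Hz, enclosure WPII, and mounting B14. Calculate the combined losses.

P_in = √3·V·I·cosφ = 1.732×575×50.6×0.854 = 43035 W
P_out = 37300 W
Losses = P_in − P_out = 43035 − 37300 = 5735 W

5.74 kW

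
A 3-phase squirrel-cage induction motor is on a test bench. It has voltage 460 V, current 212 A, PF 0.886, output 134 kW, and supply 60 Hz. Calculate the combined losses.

15.7 kW

P_in = √3·V·I·cosφ = 1.732×460×212×0.886 = 149650 W
P_out = 134000 W
Losses = P_in − P_out = 149650 − 134000 = 15650 W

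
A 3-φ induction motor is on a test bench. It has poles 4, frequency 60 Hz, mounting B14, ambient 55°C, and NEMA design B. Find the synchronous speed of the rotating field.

n_s = 120f/p = 120×60/4 = 1800 rpm

1800 rpm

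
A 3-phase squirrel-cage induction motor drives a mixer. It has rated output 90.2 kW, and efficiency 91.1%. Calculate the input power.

P_out = 90200 W
P_in = P_out/η = 90200/0.911 = 99012 W = 99 kW

99 kW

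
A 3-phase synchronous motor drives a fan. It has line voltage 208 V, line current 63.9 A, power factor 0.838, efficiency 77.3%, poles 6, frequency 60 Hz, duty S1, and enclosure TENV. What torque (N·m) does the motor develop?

119 N·m

P_in = √3·V·I·cosφ = 1.732 × 208 × 63.9 × 0.838 = 19291 W
P_out = η·P_in = 0.773 × 19291 = 14912 W
n = n_s = 120×60/6 = 1200 rpm (synchronous)
ω = 2π×1200/60 = 125.7 rad/s
τ = P_out/ω = 14912/125.7 = 119 N·m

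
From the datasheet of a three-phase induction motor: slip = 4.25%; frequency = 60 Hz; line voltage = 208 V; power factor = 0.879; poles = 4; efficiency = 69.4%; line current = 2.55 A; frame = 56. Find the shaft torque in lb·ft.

P_in = √3·V·I·cosφ = 1.732 × 208 × 2.55 × 0.879 = 807 W
P_out = η·P_in = 0.694 × 807 = 560 W
n_s = 120×60/4 = 1800 rpm; n = 1800×(1−0.0425) = 1724 rpm
ω = 2π×1724/60 = 180.5 rad/s
τ = P_out/ω = 560/180.5 = 3.102 N·m
In lb·ft: 3.102/1.356 = 2.29 lb·ft

2.29 lb·ft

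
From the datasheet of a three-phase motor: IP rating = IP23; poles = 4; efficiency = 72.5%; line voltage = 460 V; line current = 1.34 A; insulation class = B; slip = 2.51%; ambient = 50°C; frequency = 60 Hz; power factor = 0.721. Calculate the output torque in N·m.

3.04 N·m

P_in = √3·V·I·cosφ = 1.732 × 460 × 1.34 × 0.721 = 770 W
P_out = η·P_in = 0.725 × 770 = 558 W
n_s = 120×60/4 = 1800 rpm; n = 1800×(1−0.0251) = 1755 rpm
ω = 2π×1755/60 = 183.8 rad/s
τ = P_out/ω = 558/183.8 = 3.04 N·m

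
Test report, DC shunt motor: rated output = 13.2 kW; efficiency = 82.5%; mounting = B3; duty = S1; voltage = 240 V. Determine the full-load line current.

66.7 A

P_out = 13.2 kW = 13200 W
P_in = P_out / η = 13200 / 0.825 = 16000 W
I = P_in / V = 16000 / 240 = 66.7 A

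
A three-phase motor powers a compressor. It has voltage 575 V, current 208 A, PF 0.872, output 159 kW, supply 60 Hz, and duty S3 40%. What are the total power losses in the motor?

21600 W

P_in = √3·V·I·cosφ = 1.732×575×208×0.872 = 180632 W
P_out = 159000 W
Losses = P_in − P_out = 180632 − 159000 = 21632 W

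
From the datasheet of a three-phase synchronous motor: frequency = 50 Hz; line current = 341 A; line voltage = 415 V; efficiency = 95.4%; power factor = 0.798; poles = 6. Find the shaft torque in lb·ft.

1310 lb·ft

P_in = √3·V·I·cosφ = 1.732 × 415 × 341 × 0.798 = 195593 W
P_out = η·P_in = 0.954 × 195593 = 186596 W
n = n_s = 120×50/6 = 1000 rpm (synchronous)
ω = 2π×1000/60 = 104.7 rad/s
τ = P_out/ω = 186596/104.7 = 1782 N·m
In lb·ft: 1782/1.356 = 1310 lb·ft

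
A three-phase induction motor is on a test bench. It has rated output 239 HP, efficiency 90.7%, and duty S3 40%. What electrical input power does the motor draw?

P_out = 239 × 746 = 178294 W
P_in = P_out/η = 178294/0.907 = 196576 W = 197 kW

197 kW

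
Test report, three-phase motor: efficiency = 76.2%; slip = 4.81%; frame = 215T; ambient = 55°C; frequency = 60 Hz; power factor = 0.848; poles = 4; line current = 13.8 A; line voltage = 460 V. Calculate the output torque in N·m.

39.6 N·m

P_in = √3·V·I·cosφ = 1.732 × 460 × 13.8 × 0.848 = 9324 W
P_out = η·P_in = 0.762 × 9324 = 7105 W
n_s = 120×60/4 = 1800 rpm; n = 1800×(1−0.0481) = 1713 rpm
ω = 2π×1713/60 = 179.4 rad/s
τ = P_out/ω = 7105/179.4 = 39.6 N·m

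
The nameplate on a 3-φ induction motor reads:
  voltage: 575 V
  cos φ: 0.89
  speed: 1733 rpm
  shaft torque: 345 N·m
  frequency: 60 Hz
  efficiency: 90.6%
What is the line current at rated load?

78 A

ω = 2π×1733/60 = 181.5 rad/s; P_out = τω = 345 × 181.5 = 62618 W
P_in = P_out / η = 62618 / 0.906 = 69115 W
I_L = P_in / (√3·V_L·cosφ) = 69115 / (1.732 × 575 × 0.89) = 78 A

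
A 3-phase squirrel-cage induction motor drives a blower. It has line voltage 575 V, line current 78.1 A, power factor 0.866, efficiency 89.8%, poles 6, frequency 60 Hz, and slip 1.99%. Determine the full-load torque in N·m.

P_in = √3·V·I·cosφ = 1.732 × 575 × 78.1 × 0.866 = 67357 W
P_out = η·P_in = 0.898 × 67357 = 60487 W
n_s = 120×60/6 = 1200 rpm; n = 1200×(1−0.0199) = 1176 rpm
ω = 2π×1176/60 = 123.2 rad/s
τ = P_out/ω = 60487/123.2 = 491 N·m

491 N·m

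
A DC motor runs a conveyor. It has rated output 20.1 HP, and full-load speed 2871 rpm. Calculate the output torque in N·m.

49.9 N·m

P_out = 20.1 × 746 = 14995 W
ω = 2π × 2871/60 = 300.7 rad/s
τ = P_out/ω = 14995/300.7 = 49.9 N·m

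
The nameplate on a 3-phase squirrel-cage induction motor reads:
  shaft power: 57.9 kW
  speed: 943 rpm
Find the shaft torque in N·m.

ω = 2π × 943/60 = 98.75 rad/s
τ = P/ω = 57900/98.75 = 586 N·m

586 N·m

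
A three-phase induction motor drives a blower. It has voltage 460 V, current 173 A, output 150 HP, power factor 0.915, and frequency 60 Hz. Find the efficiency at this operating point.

88.7 %

P_out = 150 × 746 = 111900 W
P_in = √3·V_L·I_L·cosφ = 1.732 × 460 × 173 × 0.915 = 126117 W
η = P_out / P_in = 111900 / 126117 = 0.887 = 88.7%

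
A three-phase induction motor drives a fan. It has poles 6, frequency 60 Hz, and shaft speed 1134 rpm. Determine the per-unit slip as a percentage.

n_s = 120f/p = 120×60/6 = 1200 rpm
s = (n_s − n)/n_s = (1200 − 1134)/1200 = 0.0550

5.5 %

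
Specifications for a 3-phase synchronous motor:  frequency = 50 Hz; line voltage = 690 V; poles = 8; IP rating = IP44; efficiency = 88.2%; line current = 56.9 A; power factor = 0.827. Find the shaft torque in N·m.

P_in = √3·V·I·cosφ = 1.732 × 690 × 56.9 × 0.827 = 56236 W
P_out = η·P_in = 0.882 × 56236 = 49600 W
n = n_s = 120×50/8 = 750 rpm (synchronous)
ω = 2π×750/60 = 78.54 rad/s
τ = P_out/ω = 49600/78.54 = 632 N·m

632 N·m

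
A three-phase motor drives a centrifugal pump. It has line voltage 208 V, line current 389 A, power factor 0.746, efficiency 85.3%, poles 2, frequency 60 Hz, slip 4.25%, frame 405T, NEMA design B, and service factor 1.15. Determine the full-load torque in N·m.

P_in = √3·V·I·cosφ = 1.732 × 208 × 389 × 0.746 = 104544 W
P_out = η·P_in = 0.853 × 104544 = 89176 W
n_s = 120×60/2 = 3600 rpm; n = 3600×(1−0.0425) = 3447 rpm
ω = 2π×3447/60 = 361 rad/s
τ = P_out/ω = 89176/361 = 247 N·m

247 N·m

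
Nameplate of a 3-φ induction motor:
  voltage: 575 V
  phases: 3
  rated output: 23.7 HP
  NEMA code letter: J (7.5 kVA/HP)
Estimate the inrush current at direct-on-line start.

S_LR = 7.5 × 23.7 = 177.75 kVA
I_LR = S_LR/(√3·V_L) = 177750/(1.732×575) = 178 A

178 A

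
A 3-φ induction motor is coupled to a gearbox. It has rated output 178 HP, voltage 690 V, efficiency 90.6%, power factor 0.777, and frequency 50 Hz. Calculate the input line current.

158 A

P_out = 178 × 746 = 132788 W
P_in = P_out / η = 132788 / 0.906 = 146565 W
I_L = P_in / (√3·V_L·cosφ) = 146565 / (1.732 × 690 × 0.777) = 158 A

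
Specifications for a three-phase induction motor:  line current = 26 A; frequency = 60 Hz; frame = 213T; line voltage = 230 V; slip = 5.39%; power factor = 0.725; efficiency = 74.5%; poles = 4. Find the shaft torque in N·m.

31.4 N·m

P_in = √3·V·I·cosφ = 1.732 × 230 × 26 × 0.725 = 7509 W
P_out = η·P_in = 0.745 × 7509 = 5594 W
n_s = 120×60/4 = 1800 rpm; n = 1800×(1−0.0539) = 1703 rpm
ω = 2π×1703/60 = 178.3 rad/s
τ = P_out/ω = 5594/178.3 = 31.4 N·m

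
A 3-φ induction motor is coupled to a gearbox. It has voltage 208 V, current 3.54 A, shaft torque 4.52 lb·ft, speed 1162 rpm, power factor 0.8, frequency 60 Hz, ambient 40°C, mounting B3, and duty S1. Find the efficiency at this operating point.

73.1 %

τ = 4.52 lb·ft × 1.356 = 6.129 N·m
ω = 2π × 1162/60 = 121.7 rad/s; P_out = τω = 6.129 × 121.7 = 746 W
P_in = √3·V_L·I_L·cosφ = 1.732 × 208 × 3.54 × 0.8 = 1020 W
η = P_out / P_in = 746 / 1020 = 0.731 = 73.1%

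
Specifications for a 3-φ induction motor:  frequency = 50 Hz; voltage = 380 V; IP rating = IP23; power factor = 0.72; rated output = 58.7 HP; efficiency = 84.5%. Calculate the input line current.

P_out = 58.7 × 746 = 43790 W
P_in = P_out / η = 43790 / 0.845 = 51822 W
I_L = P_in / (√3·V_L·cosφ) = 51822 / (1.732 × 380 × 0.72) = 109 A

109 A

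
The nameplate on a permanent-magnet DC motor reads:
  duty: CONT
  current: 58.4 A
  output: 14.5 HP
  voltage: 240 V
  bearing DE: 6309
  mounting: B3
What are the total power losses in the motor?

P_in = V·I = 240×58.4 = 14016 W
P_out = 14.5×746 = 10817 W
Losses = P_in − P_out = 14016 − 10817 = 3199 W

3.2 kW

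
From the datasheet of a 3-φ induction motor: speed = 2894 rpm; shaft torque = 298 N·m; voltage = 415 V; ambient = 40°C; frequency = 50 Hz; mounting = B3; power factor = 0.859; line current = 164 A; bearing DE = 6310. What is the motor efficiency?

89.2 %

ω = 2π × 2894/60 = 303.1 rad/s; P_out = τω = 298 × 303.1 = 90324 W
P_in = √3·V_L·I_L·cosφ = 1.732 × 415 × 164 × 0.859 = 101259 W
η = P_out / P_in = 90324 / 101259 = 0.892 = 89.2%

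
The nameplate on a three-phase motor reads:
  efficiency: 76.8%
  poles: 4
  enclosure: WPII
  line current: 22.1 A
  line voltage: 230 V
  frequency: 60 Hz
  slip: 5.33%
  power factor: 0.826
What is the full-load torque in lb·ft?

23.1 lb·ft

P_in = √3·V·I·cosφ = 1.732 × 230 × 22.1 × 0.826 = 7272 W
P_out = η·P_in = 0.768 × 7272 = 5585 W
n_s = 120×60/4 = 1800 rpm; n = 1800×(1−0.0533) = 1704 rpm
ω = 2π×1704/60 = 178.4 rad/s
τ = P_out/ω = 5585/178.4 = 31.31 N·m
In lb·ft: 31.31/1.356 = 23.1 lb·ft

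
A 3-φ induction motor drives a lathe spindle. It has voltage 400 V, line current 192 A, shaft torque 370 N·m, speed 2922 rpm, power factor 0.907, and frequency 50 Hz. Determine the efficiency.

93.8 %

ω = 2π × 2922/60 = 306 rad/s; P_out = τω = 370 × 306 = 113220 W
P_in = √3·V_L·I_L·cosφ = 1.732 × 400 × 192 × 0.907 = 120647 W
η = P_out / P_in = 113220 / 120647 = 0.938 = 93.8%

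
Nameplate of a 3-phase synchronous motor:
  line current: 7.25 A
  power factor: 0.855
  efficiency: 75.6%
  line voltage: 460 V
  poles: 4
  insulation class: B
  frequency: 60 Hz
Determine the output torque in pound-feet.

P_in = √3·V·I·cosφ = 1.732 × 460 × 7.25 × 0.855 = 4939 W
P_out = η·P_in = 0.756 × 4939 = 3734 W
n = n_s = 120×60/4 = 1800 rpm (synchronous)
ω = 2π×1800/60 = 188.5 rad/s
τ = P_out/ω = 3734/188.5 = 19.81 N·m
In lb·ft: 19.81/1.356 = 14.6 lb·ft

14.6 lb·ft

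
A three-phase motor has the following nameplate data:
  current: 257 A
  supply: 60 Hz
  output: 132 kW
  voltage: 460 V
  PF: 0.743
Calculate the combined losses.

P_in = √3·V·I·cosφ = 1.732×460×257×0.743 = 152134 W
P_out = 132000 W
Losses = P_in − P_out = 152134 − 132000 = 20134 W

20100 W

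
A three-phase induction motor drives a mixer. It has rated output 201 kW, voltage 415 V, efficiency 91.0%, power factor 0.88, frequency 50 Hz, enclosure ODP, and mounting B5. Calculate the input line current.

349 A

P_out = 201 kW = 201000 W
P_in = P_out / η = 201000 / 0.910 = 220879 W
I_L = P_in / (√3·V_L·cosφ) = 220879 / (1.732 × 415 × 0.88) = 349 A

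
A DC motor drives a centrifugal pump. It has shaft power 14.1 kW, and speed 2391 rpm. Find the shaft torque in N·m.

ω = 2π × 2391/60 = 250.4 rad/s
τ = P/ω = 14100/250.4 = 56.3 N·m

56.3 N·m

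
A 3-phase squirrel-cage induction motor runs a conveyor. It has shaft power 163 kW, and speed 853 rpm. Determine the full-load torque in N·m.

1820 N·m

ω = 2π × 853/60 = 89.33 rad/s
τ = P/ω = 163000/89.33 = 1820 N·m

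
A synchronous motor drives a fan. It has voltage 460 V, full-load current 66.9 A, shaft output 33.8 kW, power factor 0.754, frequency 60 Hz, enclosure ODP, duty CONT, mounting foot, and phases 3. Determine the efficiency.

P_out = 33.8 kW = 33800 W
P_in = √3·V_L·I_L·cosφ = 1.732 × 460 × 66.9 × 0.754 = 40189 W
η = P_out / P_in = 33800 / 40189 = 0.841 = 84.1%

84.1 %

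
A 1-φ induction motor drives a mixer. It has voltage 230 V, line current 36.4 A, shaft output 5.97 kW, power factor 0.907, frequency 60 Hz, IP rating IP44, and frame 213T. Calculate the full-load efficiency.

78.6 %

P_out = 5.97 kW = 5970 W
P_in = V·I·cosφ = 230 × 36.4 × 0.907 = 7593 W
η = P_out / P_in = 5970 / 7593 = 0.786 = 78.6%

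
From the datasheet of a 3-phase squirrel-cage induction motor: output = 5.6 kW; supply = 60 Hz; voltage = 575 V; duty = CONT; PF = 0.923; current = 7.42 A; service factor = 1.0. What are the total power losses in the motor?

1.22 kW

P_in = √3·V·I·cosφ = 1.732×575×7.42×0.923 = 6821 W
P_out = 5600 W
Losses = P_in − P_out = 6821 − 5600 = 1221 W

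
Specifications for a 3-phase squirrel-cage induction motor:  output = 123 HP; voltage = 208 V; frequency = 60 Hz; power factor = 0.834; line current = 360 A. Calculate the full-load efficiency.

P_out = 123 × 746 = 91758 W
P_in = √3·V_L·I_L·cosφ = 1.732 × 208 × 360 × 0.834 = 108163 W
η = P_out / P_in = 91758 / 108163 = 0.848 = 84.8%

84.8 %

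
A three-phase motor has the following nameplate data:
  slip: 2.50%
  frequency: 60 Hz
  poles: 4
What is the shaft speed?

1755 rpm

n_s = 120f/p = 120×60/4 = 1800 rpm
n = n_s(1 − s) = 1800 × (1 − 0.025) = 1755 rpm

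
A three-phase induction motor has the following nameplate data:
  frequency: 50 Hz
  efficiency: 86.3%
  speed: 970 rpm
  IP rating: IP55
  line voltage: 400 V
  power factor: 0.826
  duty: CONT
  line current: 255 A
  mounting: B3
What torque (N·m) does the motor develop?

P_in = √3·V·I·cosφ = 1.732 × 400 × 255 × 0.826 = 145924 W
P_out = η·P_in = 0.863 × 145924 = 125932 W
n = 970 rpm
ω = 2π×970/60 = 101.6 rad/s
τ = P_out/ω = 125932/101.6 = 1240 N·m

1240 N·m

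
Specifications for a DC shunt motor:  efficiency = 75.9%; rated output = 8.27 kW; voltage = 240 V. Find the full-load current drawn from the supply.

45.4 A

P_out = 8.27 kW = 8270 W
P_in = P_out / η = 8270 / 0.759 = 10896 W
I = P_in / V = 10896 / 240 = 45.4 A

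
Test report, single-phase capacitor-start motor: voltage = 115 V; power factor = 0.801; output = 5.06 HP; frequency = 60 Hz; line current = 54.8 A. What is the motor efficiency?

74.8 %

P_out = 5.06 × 746 = 3775 W
P_in = V·I·cosφ = 115 × 54.8 × 0.801 = 5048 W
η = P_out / P_in = 3775 / 5048 = 0.748 = 74.8%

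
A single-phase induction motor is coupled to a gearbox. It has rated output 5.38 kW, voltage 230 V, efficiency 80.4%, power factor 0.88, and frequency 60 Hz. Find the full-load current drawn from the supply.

P_out = 5.38 kW = 5380 W
P_in = P_out / η = 5380 / 0.804 = 6692 W
I = P_in / (V·cosφ) = 6692 / (230 × 0.88) = 33.1 A

33.1 A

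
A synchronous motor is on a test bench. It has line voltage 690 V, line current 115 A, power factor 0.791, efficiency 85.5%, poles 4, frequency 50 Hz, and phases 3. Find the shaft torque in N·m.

592 N·m

P_in = √3·V·I·cosφ = 1.732 × 690 × 115 × 0.791 = 108710 W
P_out = η·P_in = 0.855 × 108710 = 92947 W
n = n_s = 120×50/4 = 1500 rpm (synchronous)
ω = 2π×1500/60 = 157.1 rad/s
τ = P_out/ω = 92947/157.1 = 592 N·m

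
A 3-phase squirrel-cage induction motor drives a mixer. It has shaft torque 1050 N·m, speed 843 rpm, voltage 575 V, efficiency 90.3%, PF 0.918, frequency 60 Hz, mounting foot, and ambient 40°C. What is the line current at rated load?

112 A

ω = 2π×843/60 = 88.28 rad/s; P_out = τω = 1050 × 88.28 = 92694 W
P_in = P_out / η = 92694 / 0.903 = 102651 W
I_L = P_in / (√3·V_L·cosφ) = 102651 / (1.732 × 575 × 0.918) = 112 A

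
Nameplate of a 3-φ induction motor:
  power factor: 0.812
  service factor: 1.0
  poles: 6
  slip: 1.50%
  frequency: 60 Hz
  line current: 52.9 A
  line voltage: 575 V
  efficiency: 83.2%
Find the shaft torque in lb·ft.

P_in = √3·V·I·cosφ = 1.732 × 575 × 52.9 × 0.812 = 42779 W
P_out = η·P_in = 0.832 × 42779 = 35592 W
n_s = 120×60/6 = 1200 rpm; n = 1200×(1−0.015) = 1182 rpm
ω = 2π×1182/60 = 123.8 rad/s
τ = P_out/ω = 35592/123.8 = 287.5 N·m
In lb·ft: 287.5/1.356 = 212 lb·ft

212 lb·ft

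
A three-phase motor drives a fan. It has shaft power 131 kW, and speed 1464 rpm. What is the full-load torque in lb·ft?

630 lb·ft

ω = 2π × 1464/60 = 153.3 rad/s
τ = P/ω = 131000/153.3 = 854.5 N·m
In lb·ft: 854.5/1.356 = 630 lb·ft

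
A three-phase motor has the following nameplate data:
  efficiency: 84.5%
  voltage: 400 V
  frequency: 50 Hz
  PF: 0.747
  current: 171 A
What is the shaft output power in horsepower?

100 HP

P_in = √3·V·I·cosφ = 1.732 × 400 × 171 × 0.747 = 88496 W
P_out = η·P_in = 0.845 × 88496 = 74779 W
= 74779/746 = 100 HP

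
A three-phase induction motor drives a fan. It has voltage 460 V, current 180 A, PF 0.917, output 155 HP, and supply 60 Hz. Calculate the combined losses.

15.9 kW

P_in = √3·V·I·cosφ = 1.732×460×180×0.917 = 131507 W
P_out = 155×746 = 115630 W
Losses = P_in − P_out = 131507 − 115630 = 15877 W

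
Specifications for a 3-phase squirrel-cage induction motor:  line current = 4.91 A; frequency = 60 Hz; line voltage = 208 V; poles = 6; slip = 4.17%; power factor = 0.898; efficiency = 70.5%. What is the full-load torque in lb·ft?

6.86 lb·ft

P_in = √3·V·I·cosφ = 1.732 × 208 × 4.91 × 0.898 = 1588 W
P_out = η·P_in = 0.705 × 1588 = 1120 W
n_s = 120×60/6 = 1200 rpm; n = 1200×(1−0.0417) = 1150 rpm
ω = 2π×1150/60 = 120.4 rad/s
τ = P_out/ω = 1120/120.4 = 9.302 N·m
In lb·ft: 9.302/1.356 = 6.86 lb·ft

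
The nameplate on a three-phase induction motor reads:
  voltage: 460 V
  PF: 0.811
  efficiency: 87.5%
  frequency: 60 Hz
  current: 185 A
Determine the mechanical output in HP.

140 HP

P_in = √3·V·I·cosφ = 1.732 × 460 × 185 × 0.811 = 119536 W
P_out = η·P_in = 0.875 × 119536 = 104594 W
= 104594/746 = 140 HP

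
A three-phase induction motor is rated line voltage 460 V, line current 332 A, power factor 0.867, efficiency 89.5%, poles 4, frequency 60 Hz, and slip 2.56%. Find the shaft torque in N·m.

P_in = √3·V·I·cosφ = 1.732 × 460 × 332 × 0.867 = 229331 W
P_out = η·P_in = 0.895 × 229331 = 205251 W
n_s = 120×60/4 = 1800 rpm; n = 1800×(1−0.0256) = 1754 rpm
ω = 2π×1754/60 = 183.7 rad/s
τ = P_out/ω = 205251/183.7 = 1120 N·m

1120 N·m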